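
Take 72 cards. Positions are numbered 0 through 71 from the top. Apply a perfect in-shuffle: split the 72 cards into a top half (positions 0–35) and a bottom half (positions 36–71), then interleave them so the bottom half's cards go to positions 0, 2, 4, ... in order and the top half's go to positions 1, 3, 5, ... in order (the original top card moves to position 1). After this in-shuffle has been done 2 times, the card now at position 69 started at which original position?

53

Work backwards from position 69, undoing one in-shuffle at a time:
69 ← 34 ← 53
So the card now at position 69 started at position 53.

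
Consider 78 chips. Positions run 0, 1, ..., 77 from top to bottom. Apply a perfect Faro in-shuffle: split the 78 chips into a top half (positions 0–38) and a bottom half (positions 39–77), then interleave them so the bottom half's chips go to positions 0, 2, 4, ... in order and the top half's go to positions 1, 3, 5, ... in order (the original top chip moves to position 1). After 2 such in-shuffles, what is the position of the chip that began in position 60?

Track the chip's position through each in-shuffle:
60 → 42 → 6

6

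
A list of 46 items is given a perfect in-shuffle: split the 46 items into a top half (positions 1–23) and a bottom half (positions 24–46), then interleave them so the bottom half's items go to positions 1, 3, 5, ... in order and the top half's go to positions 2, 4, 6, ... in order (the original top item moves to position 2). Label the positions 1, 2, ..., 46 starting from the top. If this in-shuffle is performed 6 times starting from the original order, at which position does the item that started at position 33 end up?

Track the item's position through each in-shuffle:
33 → 19 → 38 → 29 → 11 → 22 → 44

44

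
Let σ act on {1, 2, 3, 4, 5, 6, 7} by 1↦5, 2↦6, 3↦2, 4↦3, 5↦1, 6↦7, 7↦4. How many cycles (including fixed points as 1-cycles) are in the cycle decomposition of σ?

Cycle decomposition: (1 5) (2 6 7 4 3).
2 cycles.

2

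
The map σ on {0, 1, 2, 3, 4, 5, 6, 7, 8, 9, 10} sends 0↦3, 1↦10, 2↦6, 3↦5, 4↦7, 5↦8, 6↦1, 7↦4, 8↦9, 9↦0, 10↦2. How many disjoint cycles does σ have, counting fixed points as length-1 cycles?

3

Cycle decomposition: (0 3 5 8 9) (1 10 2 6) (4 7).
3 cycles.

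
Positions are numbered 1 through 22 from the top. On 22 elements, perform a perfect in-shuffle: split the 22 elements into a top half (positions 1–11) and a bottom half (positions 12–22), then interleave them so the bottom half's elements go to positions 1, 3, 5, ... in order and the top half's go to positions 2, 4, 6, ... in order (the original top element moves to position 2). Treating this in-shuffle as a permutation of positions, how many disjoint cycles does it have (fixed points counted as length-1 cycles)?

Trace each unvisited position around until it returns:
(1 2 4 8 16 9 ... len 11) (5 10 20 17 11 22 ... len 11)
2 cycles in total.

2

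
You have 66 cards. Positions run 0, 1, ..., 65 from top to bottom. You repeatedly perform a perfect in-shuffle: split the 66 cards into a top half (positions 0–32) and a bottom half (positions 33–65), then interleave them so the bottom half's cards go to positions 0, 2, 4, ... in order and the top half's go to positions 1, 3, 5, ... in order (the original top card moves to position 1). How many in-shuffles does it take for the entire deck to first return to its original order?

66

The in-shuffle permutes the 66 positions with cycle lengths [66].
Every card is home exactly when every cycle has completed a whole number of laps, i.e. after lcm(66) = 66 in-shuffles.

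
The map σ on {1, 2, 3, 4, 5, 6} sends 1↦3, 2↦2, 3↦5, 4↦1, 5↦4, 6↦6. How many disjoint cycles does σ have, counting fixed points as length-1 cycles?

3

Cycle decomposition: (1 3 5 4) (2) (6).
3 cycles.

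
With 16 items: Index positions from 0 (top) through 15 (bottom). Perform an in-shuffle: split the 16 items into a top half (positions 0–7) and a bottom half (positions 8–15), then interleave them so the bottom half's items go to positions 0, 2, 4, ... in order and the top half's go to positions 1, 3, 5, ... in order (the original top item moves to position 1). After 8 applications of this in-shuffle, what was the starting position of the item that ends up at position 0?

Work backwards from position 0, undoing one in-shuffle at a time:
0 ← 8 ← 12 ← 14 ← 15 ← 7 ← 3 ← 1 ← 0
So the item now at position 0 started at position 0.

0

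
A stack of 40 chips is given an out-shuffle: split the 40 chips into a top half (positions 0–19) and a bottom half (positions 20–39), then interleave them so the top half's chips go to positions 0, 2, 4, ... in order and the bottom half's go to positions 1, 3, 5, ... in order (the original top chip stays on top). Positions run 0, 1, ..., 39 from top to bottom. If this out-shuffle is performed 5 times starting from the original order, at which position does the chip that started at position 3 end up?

18

Track the chip's position through each out-shuffle:
3 → 6 → 12 → 24 → 9 → 18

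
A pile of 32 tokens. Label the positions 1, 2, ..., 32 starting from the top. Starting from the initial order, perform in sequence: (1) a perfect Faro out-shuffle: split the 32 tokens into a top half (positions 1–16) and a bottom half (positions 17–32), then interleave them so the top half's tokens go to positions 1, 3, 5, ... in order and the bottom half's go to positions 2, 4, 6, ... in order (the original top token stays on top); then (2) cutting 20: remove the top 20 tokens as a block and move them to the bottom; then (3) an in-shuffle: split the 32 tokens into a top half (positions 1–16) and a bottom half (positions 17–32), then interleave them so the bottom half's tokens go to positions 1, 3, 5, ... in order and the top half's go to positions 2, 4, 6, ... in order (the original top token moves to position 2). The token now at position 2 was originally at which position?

Undo the operations in reverse order, starting from position 2:
  undo op 3 (in-shuffle, from top half): 2 ← 1
  undo op 2 (cut 20): 1 ← 21
  undo op 1 (out-shuffle, from top half): 21 ← 11
So the token at position 2 came from original position 11.

11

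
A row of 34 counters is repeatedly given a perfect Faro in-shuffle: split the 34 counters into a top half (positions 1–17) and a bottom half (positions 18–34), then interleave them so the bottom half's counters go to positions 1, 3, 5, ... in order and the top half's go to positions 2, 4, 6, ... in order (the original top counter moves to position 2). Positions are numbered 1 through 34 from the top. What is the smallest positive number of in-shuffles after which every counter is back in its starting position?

The in-shuffle permutes the 34 positions with cycle lengths [3, 3, 4, 12, 12].
Every counter is home exactly when every cycle has completed a whole number of laps, i.e. after lcm(3, 4, 12) = 12 in-shuffles.

12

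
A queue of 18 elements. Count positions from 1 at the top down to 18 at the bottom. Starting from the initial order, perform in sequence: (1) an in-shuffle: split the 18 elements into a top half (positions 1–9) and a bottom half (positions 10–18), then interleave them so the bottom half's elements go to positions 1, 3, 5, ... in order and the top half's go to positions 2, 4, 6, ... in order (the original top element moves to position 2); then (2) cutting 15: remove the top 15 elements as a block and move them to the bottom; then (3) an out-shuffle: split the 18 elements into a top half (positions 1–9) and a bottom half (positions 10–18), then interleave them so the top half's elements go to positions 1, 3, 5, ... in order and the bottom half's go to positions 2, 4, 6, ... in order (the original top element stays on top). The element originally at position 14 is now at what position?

6

Track the element from position 14 forward through each operation:
  after op 1 (in-shuffle): 14 → 9
  after op 2 (cut 15): 9 → 12
  after op 3 (out-shuffle): 12 → 6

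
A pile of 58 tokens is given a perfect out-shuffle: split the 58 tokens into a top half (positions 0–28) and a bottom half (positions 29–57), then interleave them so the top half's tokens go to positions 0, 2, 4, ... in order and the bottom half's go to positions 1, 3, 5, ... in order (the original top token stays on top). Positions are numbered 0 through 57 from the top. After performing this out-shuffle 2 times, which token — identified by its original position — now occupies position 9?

45

Work backwards from position 9, undoing one out-shuffle at a time:
9 ← 33 ← 45
So the token now at position 9 started at position 45.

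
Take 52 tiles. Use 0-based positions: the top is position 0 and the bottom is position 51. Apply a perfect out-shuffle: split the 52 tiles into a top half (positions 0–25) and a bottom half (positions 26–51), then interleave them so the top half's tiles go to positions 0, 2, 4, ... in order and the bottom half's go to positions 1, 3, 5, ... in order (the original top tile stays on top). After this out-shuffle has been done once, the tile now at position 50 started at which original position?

25

Work backwards from position 50, undoing one out-shuffle at a time:
50 ← 25
So the tile now at position 50 started at position 25.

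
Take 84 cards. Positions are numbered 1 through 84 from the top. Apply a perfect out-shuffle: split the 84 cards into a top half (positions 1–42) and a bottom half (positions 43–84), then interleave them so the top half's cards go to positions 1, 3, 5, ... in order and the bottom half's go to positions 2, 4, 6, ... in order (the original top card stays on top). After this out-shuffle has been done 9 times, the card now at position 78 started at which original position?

Work backwards from position 78, undoing one out-shuffle at a time:
78 ← 81 ← 41 ← 21 ← 11 ← 6 ← 45 ← 23 ← 12 ← 48
So the card now at position 78 started at position 48.

48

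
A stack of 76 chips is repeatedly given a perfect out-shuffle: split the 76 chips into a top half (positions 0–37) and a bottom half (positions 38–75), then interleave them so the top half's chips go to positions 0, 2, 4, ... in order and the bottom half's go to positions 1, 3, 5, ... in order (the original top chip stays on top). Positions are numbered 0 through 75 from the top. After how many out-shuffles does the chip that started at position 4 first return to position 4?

Follow position 4 under repeated out-shuffles:
4 → 8 → 16 → 32 → 64 → 53 → 31 → 62 → 49 → 23 → 46 → 17 → 34 → 68 → 61 → 47 → 19 → 38 → 1 → 2 → 4
It first returns after 20 out-shuffles.

20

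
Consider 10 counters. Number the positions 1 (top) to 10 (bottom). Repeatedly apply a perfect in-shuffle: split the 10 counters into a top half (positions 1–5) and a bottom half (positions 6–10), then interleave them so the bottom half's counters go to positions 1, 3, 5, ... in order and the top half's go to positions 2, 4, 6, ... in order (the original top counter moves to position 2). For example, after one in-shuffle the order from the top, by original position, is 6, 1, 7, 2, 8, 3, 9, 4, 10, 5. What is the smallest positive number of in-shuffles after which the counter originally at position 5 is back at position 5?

10

Follow position 5 under repeated in-shuffles:
5 → 10 → 9 → 7 → 3 → 6 → 1 → 2 → 4 → 8 → 5
It first returns after 10 in-shuffles.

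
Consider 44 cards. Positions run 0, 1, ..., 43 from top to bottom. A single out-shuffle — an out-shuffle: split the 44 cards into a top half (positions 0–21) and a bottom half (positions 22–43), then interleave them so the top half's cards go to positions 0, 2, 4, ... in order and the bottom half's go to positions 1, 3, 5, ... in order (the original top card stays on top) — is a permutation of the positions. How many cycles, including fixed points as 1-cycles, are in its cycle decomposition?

Trace each unvisited position around until it returns:
(0) (1 2 4 8 16 32 ... len 14) (3 6 12 24 5 10 ... len 14) (7 14 28 13 26 9 ... len 14) (43)
5 cycles in total.

5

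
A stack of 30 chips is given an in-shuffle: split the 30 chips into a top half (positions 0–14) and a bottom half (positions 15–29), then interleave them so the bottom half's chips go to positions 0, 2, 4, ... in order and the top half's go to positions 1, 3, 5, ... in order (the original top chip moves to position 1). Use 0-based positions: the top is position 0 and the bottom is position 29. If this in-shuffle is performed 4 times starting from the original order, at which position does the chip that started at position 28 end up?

29

Track the chip's position through each in-shuffle:
28 → 26 → 22 → 14 → 29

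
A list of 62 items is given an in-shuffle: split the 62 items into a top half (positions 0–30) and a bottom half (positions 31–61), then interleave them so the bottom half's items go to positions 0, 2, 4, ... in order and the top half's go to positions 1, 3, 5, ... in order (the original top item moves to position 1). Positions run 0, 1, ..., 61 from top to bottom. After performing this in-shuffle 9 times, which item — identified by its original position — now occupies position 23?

2

Work backwards from position 23, undoing one in-shuffle at a time:
23 ← 11 ← 5 ← 2 ← 32 ← 47 ← 23 ← 11 ← 5 ← 2
So the item now at position 23 started at position 2.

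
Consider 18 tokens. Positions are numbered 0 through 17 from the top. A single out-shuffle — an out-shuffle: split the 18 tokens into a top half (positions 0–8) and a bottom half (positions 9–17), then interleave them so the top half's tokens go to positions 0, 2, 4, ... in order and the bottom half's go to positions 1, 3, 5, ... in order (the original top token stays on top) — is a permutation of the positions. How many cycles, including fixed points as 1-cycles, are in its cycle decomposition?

Trace each unvisited position around until it returns:
(0) (1 2 4 8 16 15 13 9) (3 6 12 7 14 11 5 10) (17)
4 cycles in total.

4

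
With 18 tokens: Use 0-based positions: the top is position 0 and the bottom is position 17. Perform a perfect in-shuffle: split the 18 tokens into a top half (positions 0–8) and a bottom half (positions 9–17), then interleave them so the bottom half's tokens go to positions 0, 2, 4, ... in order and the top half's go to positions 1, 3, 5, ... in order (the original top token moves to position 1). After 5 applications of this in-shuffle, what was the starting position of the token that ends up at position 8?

7

Work backwards from position 8, undoing one in-shuffle at a time:
8 ← 13 ← 6 ← 12 ← 15 ← 7
So the token now at position 8 started at position 7.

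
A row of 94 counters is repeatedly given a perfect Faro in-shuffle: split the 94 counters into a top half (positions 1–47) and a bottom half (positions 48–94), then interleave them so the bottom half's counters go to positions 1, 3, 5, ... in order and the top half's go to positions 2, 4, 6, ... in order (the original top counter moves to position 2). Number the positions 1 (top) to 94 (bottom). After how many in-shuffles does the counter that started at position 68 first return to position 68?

36

Follow position 68 under repeated in-shuffles:
68 → 41 → 82 → 69 → 43 → 86 → 77 → 59 → ... → 68 (length 36)
It first returns after 36 in-shuffles.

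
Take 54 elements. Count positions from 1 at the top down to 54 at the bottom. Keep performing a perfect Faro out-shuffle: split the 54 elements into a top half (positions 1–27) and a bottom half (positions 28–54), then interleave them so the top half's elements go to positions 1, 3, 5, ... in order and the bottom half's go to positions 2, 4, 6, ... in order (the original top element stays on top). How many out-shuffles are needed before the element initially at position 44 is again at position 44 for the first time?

Follow position 44 under repeated out-shuffles:
44 → 34 → 14 → 27 → 53 → 52 → 50 → 46 → ... → 44 (length 52)
It first returns after 52 out-shuffles.

52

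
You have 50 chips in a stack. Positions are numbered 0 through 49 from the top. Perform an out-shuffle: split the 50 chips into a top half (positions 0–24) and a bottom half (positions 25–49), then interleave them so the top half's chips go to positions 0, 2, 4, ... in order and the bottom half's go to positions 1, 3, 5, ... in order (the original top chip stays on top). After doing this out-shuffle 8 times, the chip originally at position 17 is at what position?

Track the chip's position through each out-shuffle:
17 → 34 → 19 → 38 → 27 → 5 → 10 → 20 → 40

40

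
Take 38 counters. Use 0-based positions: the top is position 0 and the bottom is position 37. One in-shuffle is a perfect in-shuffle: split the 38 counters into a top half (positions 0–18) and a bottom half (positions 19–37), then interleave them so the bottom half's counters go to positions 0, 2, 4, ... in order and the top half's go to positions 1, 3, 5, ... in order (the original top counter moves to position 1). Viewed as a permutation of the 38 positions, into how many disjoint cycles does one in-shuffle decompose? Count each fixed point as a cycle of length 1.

4

Trace each unvisited position around until it returns:
(0 1 3 7 15 31 ... len 12) (2 5 11 23 8 17 ... len 12) (6 13 27 16 33 28 ... len 12) (12 25)
4 cycles in total.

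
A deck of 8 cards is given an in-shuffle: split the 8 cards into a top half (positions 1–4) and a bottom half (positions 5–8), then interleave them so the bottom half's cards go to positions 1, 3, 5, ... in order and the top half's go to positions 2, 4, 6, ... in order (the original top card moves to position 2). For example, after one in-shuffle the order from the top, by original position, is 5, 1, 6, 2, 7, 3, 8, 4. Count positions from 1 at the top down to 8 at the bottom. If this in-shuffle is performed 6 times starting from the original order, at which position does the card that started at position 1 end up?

1

Track the card's position through each in-shuffle:
1 → 2 → 4 → 8 → 7 → 5 → 1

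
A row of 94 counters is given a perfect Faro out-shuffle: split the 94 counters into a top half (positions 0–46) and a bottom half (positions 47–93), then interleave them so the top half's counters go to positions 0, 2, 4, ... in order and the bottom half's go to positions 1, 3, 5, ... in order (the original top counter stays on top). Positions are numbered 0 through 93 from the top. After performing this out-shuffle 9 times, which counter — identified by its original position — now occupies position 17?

Work backwards from position 17, undoing one out-shuffle at a time:
17 ← 55 ← 74 ← 37 ← 65 ← 79 ← 86 ← 43 ← 68 ← 34
So the counter now at position 17 started at position 34.

34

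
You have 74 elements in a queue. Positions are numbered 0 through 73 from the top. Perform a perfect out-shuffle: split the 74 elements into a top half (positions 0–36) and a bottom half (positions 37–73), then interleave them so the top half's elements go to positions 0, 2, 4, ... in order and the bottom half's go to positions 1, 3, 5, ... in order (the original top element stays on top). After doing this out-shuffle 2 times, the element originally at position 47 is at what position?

42

Track the element's position through each out-shuffle:
47 → 21 → 42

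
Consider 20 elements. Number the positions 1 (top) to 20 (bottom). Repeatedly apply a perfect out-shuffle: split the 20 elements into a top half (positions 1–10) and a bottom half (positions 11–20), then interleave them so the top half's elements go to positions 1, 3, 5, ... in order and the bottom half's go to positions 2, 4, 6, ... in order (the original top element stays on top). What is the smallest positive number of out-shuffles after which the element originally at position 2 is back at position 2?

Follow position 2 under repeated out-shuffles:
2 → 3 → 5 → 9 → 17 → 14 → 8 → 15 → 10 → 19 → 18 → 16 → 12 → 4 → 7 → 13 → 6 → 11 → 2
It first returns after 18 out-shuffles.

18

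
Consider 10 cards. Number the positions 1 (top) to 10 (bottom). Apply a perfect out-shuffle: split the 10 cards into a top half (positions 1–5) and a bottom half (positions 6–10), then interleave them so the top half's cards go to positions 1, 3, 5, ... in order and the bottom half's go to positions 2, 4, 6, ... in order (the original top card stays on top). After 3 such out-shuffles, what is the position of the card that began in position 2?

9

Track the card's position through each out-shuffle:
2 → 3 → 5 → 9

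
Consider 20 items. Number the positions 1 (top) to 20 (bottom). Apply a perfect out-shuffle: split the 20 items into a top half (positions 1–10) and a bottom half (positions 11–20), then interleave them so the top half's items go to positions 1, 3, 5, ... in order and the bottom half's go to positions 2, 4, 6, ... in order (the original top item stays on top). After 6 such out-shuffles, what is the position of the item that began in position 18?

6

Track the item's position through each out-shuffle:
18 → 16 → 12 → 4 → 7 → 13 → 6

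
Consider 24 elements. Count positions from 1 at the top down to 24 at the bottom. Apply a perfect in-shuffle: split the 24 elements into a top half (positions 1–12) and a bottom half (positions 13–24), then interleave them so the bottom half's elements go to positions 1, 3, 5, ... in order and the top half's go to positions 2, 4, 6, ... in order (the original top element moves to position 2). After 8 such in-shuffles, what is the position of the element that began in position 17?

Track the element's position through each in-shuffle:
17 → 9 → 18 → 11 → 22 → 19 → 13 → 1 → 2

2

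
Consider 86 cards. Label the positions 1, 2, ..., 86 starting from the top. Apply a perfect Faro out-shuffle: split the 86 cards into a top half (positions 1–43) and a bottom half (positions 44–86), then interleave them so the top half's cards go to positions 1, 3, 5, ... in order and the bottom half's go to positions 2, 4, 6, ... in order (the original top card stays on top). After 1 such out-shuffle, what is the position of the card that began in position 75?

64

Track the card's position through each out-shuffle:
75 → 64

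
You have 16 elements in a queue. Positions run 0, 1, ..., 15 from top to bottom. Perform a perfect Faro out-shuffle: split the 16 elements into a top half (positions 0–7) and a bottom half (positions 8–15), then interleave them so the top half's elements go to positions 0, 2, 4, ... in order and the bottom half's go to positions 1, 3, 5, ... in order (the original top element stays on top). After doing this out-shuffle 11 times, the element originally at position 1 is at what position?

8

Track the element's position through each out-shuffle:
1 → 2 → 4 → 8 → 1 → 2 → 4 → 8 → 1 → 2 → 4 → 8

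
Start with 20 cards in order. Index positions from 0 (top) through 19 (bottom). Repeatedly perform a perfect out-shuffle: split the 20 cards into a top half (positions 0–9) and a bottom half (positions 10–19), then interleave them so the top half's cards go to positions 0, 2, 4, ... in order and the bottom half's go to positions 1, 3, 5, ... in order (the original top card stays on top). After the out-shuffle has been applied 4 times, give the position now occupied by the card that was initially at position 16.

9

Track the card's position through each out-shuffle:
16 → 13 → 7 → 14 → 9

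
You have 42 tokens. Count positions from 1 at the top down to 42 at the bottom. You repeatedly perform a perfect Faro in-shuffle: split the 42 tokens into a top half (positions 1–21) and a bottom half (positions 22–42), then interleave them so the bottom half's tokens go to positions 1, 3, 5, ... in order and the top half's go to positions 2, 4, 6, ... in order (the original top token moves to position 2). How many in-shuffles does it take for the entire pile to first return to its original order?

14

The in-shuffle permutes the 42 positions with cycle lengths [14, 14, 14].
Every token is home exactly when every cycle has completed a whole number of laps, i.e. after lcm(14) = 14 in-shuffles.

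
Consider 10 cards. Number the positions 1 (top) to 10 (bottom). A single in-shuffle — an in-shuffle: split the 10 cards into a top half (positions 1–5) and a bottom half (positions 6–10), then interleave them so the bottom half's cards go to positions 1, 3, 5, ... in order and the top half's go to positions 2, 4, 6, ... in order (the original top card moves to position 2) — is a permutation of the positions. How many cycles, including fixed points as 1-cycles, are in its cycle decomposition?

Trace each unvisited position around until it returns:
(1 2 4 8 5 10 9 7 3 6)
1 cycle in total.

1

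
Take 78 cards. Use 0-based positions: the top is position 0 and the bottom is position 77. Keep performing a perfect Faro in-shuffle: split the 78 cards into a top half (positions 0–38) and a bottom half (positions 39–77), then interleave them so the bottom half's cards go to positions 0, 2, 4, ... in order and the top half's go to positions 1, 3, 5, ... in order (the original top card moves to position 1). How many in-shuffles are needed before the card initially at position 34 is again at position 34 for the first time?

Follow position 34 under repeated in-shuffles:
34 → 69 → 60 → 42 → 6 → 13 → 27 → 55 → ... → 34 (length 39)
It first returns after 39 in-shuffles.

39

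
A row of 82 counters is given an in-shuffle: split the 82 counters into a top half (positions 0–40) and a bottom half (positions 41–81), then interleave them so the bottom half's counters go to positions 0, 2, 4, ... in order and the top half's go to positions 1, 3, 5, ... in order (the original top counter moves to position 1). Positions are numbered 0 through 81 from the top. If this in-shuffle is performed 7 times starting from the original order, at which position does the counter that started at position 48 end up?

46

Track the counter's position through each in-shuffle:
48 → 14 → 29 → 59 → 36 → 73 → 64 → 46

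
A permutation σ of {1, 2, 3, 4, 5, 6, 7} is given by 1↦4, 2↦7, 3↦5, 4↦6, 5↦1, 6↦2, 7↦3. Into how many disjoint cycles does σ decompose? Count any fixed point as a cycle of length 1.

Cycle decomposition: (1 4 6 2 7 3 5).
1 cycle.

1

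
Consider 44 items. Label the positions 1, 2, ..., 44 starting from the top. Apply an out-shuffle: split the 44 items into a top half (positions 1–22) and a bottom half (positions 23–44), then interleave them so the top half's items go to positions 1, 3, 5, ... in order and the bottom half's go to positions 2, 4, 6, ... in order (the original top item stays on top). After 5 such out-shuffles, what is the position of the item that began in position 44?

Position 44 is a fixed point of every out-shuffle, so the item never moves.

44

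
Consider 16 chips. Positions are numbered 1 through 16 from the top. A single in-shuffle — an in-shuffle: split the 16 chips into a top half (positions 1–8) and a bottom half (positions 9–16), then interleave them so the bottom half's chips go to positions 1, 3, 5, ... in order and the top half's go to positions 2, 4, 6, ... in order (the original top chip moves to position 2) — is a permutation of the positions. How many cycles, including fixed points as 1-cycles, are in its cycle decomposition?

2

Trace each unvisited position around until it returns:
(1 2 4 8 16 15 13 9) (3 6 12 7 14 11 5 10)
2 cycles in total.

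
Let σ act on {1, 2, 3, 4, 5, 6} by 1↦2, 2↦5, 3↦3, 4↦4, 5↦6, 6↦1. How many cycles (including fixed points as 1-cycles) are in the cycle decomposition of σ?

3

Cycle decomposition: (1 2 5 6) (3) (4).
3 cycles.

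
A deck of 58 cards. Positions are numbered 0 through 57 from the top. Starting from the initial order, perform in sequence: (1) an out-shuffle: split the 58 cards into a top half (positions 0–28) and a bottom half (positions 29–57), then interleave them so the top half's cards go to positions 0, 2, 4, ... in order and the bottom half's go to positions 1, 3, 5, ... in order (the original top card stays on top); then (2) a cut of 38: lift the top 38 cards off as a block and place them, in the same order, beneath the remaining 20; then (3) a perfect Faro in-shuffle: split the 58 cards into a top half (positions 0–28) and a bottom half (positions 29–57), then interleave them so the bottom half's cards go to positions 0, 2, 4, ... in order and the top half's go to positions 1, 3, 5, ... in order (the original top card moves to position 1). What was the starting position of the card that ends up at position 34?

13

Undo the operations in reverse order, starting from position 34:
  undo op 3 (in-shuffle, from bottom half): 34 ← 46
  undo op 2 (cut 38): 46 ← 26
  undo op 1 (out-shuffle, from top half): 26 ← 13
So the card at position 34 came from original position 13.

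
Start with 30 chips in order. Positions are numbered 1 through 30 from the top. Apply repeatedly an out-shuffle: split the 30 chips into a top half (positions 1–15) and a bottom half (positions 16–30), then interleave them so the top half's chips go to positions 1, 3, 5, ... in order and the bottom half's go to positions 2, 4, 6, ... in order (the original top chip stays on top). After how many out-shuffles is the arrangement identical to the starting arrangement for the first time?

28

The out-shuffle permutes the 30 positions with cycle lengths [1, 1, 28].
Every chip is home exactly when every cycle has completed a whole number of laps, i.e. after lcm(1, 28) = 28 out-shuffles.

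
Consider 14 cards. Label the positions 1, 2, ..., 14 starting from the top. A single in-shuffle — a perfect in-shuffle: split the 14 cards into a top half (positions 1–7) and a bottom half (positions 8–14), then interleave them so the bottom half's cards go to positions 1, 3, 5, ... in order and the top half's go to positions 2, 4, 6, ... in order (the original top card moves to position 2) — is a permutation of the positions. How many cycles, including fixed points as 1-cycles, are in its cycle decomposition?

Trace each unvisited position around until it returns:
(1 2 4 8) (3 6 12 9) (5 10) (7 14 13 11)
4 cycles in total.

4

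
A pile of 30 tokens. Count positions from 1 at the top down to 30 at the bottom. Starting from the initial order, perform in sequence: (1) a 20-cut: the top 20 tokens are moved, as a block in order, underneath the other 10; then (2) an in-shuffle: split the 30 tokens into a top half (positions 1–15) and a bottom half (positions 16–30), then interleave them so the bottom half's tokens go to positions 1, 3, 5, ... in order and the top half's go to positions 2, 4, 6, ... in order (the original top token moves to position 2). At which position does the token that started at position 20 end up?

29

Track the token from position 20 forward through each operation:
  after op 1 (cut 20): 20 → 30
  after op 2 (in-shuffle): 30 → 29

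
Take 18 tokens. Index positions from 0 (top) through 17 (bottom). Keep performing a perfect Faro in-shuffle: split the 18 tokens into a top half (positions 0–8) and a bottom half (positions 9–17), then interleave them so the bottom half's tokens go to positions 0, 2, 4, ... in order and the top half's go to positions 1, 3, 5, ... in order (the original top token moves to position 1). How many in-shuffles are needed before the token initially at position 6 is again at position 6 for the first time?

18

Follow position 6 under repeated in-shuffles:
6 → 13 → 8 → 17 → 16 → 14 → 10 → 2 → 5 → 11 → 4 → 9 → 0 → 1 → 3 → 7 → 15 → 12 → 6
It first returns after 18 in-shuffles.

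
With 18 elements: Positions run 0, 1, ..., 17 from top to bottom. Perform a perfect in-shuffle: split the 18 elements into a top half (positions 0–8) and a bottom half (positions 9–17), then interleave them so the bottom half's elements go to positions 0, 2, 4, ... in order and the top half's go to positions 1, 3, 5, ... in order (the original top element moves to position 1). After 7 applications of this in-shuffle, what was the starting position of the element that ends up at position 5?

13

Work backwards from position 5, undoing one in-shuffle at a time:
5 ← 2 ← 10 ← 14 ← 16 ← 17 ← 8 ← 13
So the element now at position 5 started at position 13.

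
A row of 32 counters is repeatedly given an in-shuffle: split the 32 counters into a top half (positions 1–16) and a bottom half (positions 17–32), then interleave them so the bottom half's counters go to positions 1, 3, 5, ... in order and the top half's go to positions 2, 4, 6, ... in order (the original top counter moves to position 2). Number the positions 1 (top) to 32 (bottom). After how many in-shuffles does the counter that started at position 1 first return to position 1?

Follow position 1 under repeated in-shuffles:
1 → 2 → 4 → 8 → 16 → 32 → 31 → 29 → 25 → 17 → 1
It first returns after 10 in-shuffles.

10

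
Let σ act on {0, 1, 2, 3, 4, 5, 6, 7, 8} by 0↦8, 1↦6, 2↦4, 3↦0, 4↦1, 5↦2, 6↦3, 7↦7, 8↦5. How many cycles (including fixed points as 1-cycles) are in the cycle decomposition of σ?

Cycle decomposition: (0 8 5 2 4 1 6 3) (7).
2 cycles.

2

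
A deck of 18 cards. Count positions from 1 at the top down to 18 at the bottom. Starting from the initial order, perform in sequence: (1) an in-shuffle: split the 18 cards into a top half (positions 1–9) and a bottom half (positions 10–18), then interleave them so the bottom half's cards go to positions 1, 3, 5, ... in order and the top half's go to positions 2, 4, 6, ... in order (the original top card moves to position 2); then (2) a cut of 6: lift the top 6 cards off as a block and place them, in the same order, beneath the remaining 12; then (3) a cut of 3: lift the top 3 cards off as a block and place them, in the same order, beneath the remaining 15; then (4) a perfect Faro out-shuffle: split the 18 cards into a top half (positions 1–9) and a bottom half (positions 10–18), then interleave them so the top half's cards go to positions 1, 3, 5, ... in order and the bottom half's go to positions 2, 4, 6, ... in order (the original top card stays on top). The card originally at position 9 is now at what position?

17

Track the card from position 9 forward through each operation:
  after op 1 (in-shuffle): 9 → 18
  after op 2 (cut 6): 18 → 12
  after op 3 (cut 3): 12 → 9
  after op 4 (out-shuffle): 9 → 17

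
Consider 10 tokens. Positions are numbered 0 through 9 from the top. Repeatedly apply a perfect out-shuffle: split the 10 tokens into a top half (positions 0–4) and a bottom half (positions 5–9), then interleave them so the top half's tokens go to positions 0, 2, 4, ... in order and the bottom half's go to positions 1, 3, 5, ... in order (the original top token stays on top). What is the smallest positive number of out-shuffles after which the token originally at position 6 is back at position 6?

Follow position 6 under repeated out-shuffles:
6 → 3 → 6
It first returns after 2 out-shuffles.

2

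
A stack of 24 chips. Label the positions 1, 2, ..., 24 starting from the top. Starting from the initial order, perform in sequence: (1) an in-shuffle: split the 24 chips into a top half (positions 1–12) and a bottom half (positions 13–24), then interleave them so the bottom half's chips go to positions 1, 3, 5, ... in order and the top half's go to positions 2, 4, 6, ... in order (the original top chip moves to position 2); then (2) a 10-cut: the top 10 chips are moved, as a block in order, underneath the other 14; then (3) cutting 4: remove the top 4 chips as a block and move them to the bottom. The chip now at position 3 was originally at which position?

Undo the operations in reverse order, starting from position 3:
  undo op 3 (cut 4): 3 ← 7
  undo op 2 (cut 10): 7 ← 17
  undo op 1 (in-shuffle, from bottom half): 17 ← 21
So the chip at position 3 came from original position 21.

21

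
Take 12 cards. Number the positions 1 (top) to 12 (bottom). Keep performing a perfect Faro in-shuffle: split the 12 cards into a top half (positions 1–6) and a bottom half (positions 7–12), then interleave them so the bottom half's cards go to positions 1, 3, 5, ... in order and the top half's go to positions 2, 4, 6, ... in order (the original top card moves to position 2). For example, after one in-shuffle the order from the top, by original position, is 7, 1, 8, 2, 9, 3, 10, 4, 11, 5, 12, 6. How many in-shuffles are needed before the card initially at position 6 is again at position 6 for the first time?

12

Follow position 6 under repeated in-shuffles:
6 → 12 → 11 → 9 → 5 → 10 → 7 → 1 → 2 → 4 → 8 → 3 → 6
It first returns after 12 in-shuffles.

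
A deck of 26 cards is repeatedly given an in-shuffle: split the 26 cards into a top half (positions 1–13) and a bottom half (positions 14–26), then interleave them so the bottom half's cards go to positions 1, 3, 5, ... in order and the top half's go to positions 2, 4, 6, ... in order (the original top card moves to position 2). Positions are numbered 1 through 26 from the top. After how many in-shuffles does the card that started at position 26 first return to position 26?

18

Follow position 26 under repeated in-shuffles:
26 → 25 → 23 → 19 → 11 → 22 → 17 → 7 → 14 → 1 → 2 → 4 → 8 → 16 → 5 → 10 → 20 → 13 → 26
It first returns after 18 in-shuffles.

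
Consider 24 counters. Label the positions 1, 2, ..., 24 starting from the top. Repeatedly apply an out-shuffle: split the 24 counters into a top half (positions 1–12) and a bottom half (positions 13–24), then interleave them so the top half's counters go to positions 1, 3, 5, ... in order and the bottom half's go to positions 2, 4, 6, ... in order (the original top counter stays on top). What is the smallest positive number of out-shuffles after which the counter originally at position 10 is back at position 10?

Follow position 10 under repeated out-shuffles:
10 → 19 → 14 → 4 → 7 → 13 → 2 → 3 → 5 → 9 → 17 → 10
It first returns after 11 out-shuffles.

11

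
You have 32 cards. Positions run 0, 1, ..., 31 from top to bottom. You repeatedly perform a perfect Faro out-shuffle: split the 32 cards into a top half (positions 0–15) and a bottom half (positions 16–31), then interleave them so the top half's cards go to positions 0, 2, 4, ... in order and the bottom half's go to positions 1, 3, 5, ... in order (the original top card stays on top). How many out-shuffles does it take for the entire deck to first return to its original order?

The out-shuffle permutes the 32 positions with cycle lengths [1, 1, 5, 5, 5, 5, 5, 5].
Every card is home exactly when every cycle has completed a whole number of laps, i.e. after lcm(1, 5) = 5 out-shuffles.

5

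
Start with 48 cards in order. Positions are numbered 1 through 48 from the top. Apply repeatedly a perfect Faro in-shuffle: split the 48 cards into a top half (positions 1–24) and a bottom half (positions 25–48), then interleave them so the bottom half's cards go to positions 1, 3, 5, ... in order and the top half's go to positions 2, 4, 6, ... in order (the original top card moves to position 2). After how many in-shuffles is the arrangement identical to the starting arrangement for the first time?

21

The in-shuffle permutes the 48 positions with cycle lengths [3, 3, 21, 21].
Every card is home exactly when every cycle has completed a whole number of laps, i.e. after lcm(3, 21) = 21 in-shuffles.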